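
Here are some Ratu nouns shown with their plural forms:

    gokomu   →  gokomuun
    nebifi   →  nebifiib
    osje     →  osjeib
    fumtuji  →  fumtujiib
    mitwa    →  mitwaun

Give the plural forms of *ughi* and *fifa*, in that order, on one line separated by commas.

Looking at the last vowel of each stem: -ib when the last vowel of the stem is a front vowel (*nebifi*, *osje*, *fumtuji*); -un when the last vowel of the stem is a back vowel (*gokomu*, *mitwa*).
Since the last vowel of *ughi* is /i/ (a front vowel), it takes -ib, giving *ughiib*.
*fifa* — last vowel /a/ (a back vowel) → -un → *fifaun*.

ughiib, fifaun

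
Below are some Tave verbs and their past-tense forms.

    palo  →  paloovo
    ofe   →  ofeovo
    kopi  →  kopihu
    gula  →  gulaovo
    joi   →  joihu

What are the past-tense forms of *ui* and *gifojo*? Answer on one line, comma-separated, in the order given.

The alternation tracks the last vowel of the stem — -hu when the last vowel of the stem is a high vowel (*kopi*, *joi*); -ovo when the last vowel of the stem is a non-high vowel (*palo*, *ofe*, *gula*).
The last vowel of *ui* is /i/, which is a high vowel, so the suffix is -hu, giving *uihu*.
*gifojo* — last vowel /o/ (a non-high vowel) → -ovo → *gifojoovo*.

uihu, gifojoovo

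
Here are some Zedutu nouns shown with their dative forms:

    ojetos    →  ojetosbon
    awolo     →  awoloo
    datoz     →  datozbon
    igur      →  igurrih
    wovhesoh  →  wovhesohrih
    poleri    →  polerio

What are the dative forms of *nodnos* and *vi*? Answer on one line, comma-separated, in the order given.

The pattern is sibilance of the final sound: -bon when the stem ends in a sibilant (*ojetos*, *datoz*); -rih when the stem ends in a non-sibilant consonant (*igur*, *wovhesoh*); -o when the stem ends in a vowel (*awolo*, *poleri*).
*nodnos*: final sound = /s/, a sibilant → -bon → *nodnosbon*.
Since the final sound of *vi* is /i/ (a vowel), it takes -o, giving *vio*.

nodnosbon, vio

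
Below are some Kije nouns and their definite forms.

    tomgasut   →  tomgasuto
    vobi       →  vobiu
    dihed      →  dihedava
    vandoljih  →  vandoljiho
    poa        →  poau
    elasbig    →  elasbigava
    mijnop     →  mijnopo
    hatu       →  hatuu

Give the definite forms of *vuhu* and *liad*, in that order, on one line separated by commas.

The alternation tracks the final sound of the stem — -o when the stem ends in a voiceless consonant (*tomgasut*, *vandoljih*, *mijnop*); -ava when the stem ends in a voiced consonant (*dihed*, *elasbig*); -u when the stem ends in a vowel (*vobi*, *poa*, *hatu*).
The final sound of *vuhu* is /u/, which is a vowel, so the suffix is -u, giving *vuhuu*.
*liad*: final sound = /d/, a voiced consonant → -ava → *liadava*.

vuhuu, liadava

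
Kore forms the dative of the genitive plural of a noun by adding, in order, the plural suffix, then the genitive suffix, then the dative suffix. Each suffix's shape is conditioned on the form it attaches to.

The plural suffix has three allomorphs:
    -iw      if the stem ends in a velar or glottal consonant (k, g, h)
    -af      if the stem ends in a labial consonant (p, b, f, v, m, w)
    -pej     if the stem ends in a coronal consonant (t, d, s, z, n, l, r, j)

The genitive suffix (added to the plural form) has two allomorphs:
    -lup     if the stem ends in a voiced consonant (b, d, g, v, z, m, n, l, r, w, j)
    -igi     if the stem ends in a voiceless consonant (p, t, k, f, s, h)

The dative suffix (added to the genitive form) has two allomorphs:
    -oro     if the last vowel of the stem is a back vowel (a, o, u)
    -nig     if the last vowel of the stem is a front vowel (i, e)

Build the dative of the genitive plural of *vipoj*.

Since the final consonant of *vipoj* is /j/ (coronal), it takes -pej, giving *vipojpej*.
The plural form *vipojpej* — final consonant /j/ (voiced) → -lup → *vipojpejlup*.
Since the last vowel of the genitive form *vipojpejlup* is /u/ (a back vowel), it takes -oro, giving *vipojpejluporo*.

vipojpejluporo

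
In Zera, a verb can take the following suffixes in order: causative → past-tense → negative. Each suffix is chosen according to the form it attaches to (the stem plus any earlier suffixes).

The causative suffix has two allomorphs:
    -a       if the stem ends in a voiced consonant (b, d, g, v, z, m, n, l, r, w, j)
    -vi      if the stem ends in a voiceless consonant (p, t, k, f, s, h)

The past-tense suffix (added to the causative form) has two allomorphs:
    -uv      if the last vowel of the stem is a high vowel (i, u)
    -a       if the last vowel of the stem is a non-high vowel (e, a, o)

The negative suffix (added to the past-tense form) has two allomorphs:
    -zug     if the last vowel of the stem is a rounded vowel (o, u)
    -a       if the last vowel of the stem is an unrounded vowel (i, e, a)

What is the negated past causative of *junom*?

*junom*: final consonant = /m/, voiced → -a → *junoma*.
The causative form *junoma* — last vowel /a/ (a non-high vowel) → -a → *junomaa*.
The past-tense form *junomaa* — last vowel /a/ (an unrounded vowel) → -a → *junomaaa*.

junomaaa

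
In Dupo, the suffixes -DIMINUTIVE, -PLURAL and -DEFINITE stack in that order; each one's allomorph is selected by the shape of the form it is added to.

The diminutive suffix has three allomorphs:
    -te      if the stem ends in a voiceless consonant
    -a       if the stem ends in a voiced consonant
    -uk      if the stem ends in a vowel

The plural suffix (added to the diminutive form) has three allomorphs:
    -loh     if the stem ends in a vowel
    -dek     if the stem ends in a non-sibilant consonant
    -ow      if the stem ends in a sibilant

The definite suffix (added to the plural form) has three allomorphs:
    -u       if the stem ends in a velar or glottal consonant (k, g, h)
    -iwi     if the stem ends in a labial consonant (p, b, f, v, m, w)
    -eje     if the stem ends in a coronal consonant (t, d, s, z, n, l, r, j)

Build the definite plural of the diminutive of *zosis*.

*zosis* — final sound /s/ (a voiceless consonant) → -te → *zosiste*.
The final sound of the diminutive form *zosiste* is /e/, which is a vowel, so the plural suffix is -loh, giving *zosisteloh*.
The plural form *zosisteloh*: final consonant = /h/, velar/glottal → -u → *zosistelohu*.

zosistelohu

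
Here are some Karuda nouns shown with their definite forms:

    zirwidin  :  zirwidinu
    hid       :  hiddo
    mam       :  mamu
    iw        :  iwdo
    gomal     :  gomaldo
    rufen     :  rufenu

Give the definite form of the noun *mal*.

maldo

The pattern is nasality of the final consonant: -u when the stem ends in a nasal (*zirwidin*, *mam*, *rufen*); -do when the stem ends in a non-nasal consonant (*hid*, *iw*, *gomal*).
*mal*: final consonant = /l/, non-nasal → -do → *maldo*.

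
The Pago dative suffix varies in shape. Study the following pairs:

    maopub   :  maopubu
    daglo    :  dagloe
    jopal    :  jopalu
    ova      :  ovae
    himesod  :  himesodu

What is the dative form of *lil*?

The alternation tracks the final sound of the stem — -u when the stem ends in a consonant (*maopub*, *jopal*, *himesod*); -e when the stem ends in a vowel (*daglo*, *ova*).
The final sound of *lil* is /l/, which is a consonant, so the suffix is -u, giving *lilu*.

lilu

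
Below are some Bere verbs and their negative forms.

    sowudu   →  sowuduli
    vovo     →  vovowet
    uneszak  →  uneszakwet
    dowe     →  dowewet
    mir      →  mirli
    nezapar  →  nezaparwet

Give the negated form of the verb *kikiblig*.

kikibligli

The alternation tracks the last vowel of the stem — -li when the last vowel of the stem is a high vowel (*sowudu*, *mir*); -wet when the last vowel of the stem is a non-high vowel (*vovo*, *uneszak*, *dowe*, *nezapar*).
*kikiblig*: last vowel = /i/, a high vowel → -li → *kikibligli*.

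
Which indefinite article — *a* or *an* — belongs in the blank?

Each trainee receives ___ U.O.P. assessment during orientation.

The indefinite article is chosen by the initial *sound* of the following word, not its spelling.
The initialism *U.O.P.* is read letter by letter; the first letter, U, is pronounced /juː/, which begins with a consonant sound.
So the article is *a*: Each trainee receives a U.O.P. assessment during orientation.

a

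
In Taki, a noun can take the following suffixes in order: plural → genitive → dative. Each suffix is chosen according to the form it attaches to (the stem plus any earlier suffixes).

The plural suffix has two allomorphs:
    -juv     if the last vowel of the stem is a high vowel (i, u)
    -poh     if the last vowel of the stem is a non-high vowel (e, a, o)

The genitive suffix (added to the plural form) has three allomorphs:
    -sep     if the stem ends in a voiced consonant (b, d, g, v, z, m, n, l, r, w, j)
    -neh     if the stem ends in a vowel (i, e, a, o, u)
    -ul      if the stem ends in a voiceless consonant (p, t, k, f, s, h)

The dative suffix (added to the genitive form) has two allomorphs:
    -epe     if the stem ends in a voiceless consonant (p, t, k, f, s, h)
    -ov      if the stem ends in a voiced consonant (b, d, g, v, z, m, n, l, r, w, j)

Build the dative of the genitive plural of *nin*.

ninjuvsepepe

*nin*: last vowel = /i/, a high vowel → -juv → *ninjuv*.
The plural form *ninjuv*: final sound = /v/, a voiced consonant → -sep → *ninjuvsep*.
The genitive form *ninjuvsep* — final consonant /p/ (voiceless) → -epe → *ninjuvsepepe*.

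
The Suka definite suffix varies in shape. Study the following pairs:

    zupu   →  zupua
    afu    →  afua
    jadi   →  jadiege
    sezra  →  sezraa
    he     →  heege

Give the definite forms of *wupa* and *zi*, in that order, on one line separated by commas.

The alternation tracks the last vowel of the stem — -ege when the last vowel of the stem is a front vowel (*jadi*, *he*); -a when the last vowel of the stem is a back vowel (*zupu*, *afu*, *sezra*).
*wupa*: last vowel = /a/, a back vowel → -a → *wupaa*.
Since the last vowel of *zi* is /i/ (a front vowel), it takes -ege, giving *ziege*.

wupaa, ziege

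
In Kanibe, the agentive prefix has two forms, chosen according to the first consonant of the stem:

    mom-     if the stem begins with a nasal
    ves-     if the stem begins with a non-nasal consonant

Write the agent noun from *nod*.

momnod

Since the first consonant of *nod* is /n/ (a nasal), it takes mom-, giving *momnod*.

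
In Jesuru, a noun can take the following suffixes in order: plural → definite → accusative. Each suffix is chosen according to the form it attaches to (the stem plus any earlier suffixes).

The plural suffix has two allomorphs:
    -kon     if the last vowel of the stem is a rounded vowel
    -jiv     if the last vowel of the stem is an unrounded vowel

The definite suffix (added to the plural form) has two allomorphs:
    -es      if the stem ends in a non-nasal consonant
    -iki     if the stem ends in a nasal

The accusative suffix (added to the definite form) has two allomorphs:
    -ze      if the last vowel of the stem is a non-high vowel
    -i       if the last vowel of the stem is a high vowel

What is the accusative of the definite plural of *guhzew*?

The last vowel of *guhzew* is /e/, which is an unrounded vowel, so the plural suffix is -jiv, giving *guhzewjiv*.
The plural form *guhzewjiv*: final consonant = /v/, non-nasal → -es → *guhzewjives*.
The definite form *guhzewjives*: last vowel = /e/, a non-high vowel → -ze → *guhzewjivesze*.

guhzewjivesze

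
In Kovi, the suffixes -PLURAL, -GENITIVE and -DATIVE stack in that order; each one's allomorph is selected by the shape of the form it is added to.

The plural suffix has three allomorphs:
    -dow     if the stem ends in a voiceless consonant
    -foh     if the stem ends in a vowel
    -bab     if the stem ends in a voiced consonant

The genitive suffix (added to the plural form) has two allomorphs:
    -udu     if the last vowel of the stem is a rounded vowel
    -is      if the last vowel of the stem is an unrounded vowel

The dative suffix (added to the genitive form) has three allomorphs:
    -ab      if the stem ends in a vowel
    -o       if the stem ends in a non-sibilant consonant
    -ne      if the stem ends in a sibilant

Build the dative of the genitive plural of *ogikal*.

*ogikal*: final sound = /l/, a voiced consonant → -bab → *ogikalbab*.
The plural form *ogikalbab*: last vowel = /a/, an unrounded vowel → -is → *ogikalbabis*.
The final sound of the genitive form *ogikalbabis* is /s/, which is a sibilant, so the dative suffix is -ne, giving *ogikalbabisne*.

ogikalbabisne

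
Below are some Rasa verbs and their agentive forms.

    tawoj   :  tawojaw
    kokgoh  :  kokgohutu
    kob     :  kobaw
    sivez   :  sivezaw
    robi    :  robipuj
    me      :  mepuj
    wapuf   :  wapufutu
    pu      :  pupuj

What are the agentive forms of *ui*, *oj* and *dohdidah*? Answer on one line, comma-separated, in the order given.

uipuj, ojaw, dohdidahutu

The alternation tracks the final sound of the stem — -utu when the stem ends in a voiceless consonant (*kokgoh*, *wapuf*); -aw when the stem ends in a voiced consonant (*tawoj*, *kob*, *sivez*); -puj when the stem ends in a vowel (*robi*, *me*, *pu*).
Since the final sound of *ui* is /i/ (a vowel), it takes -puj, giving *uipuj*.
*oj*: final sound = /j/, a voiced consonant → -aw → *ojaw*.
*dohdidah*: final sound = /h/, a voiceless consonant → -utu → *dohdidahutu*.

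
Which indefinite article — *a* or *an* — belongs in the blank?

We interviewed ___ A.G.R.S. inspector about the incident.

The indefinite article is chosen by the initial *sound* of the following word, not its spelling.
The initialism *A.G.R.S.* is read letter by letter; the first letter, A, is pronounced /eɪ/, which begins with a vowel sound.
So the article is *an*: We interviewed an A.G.R.S. inspector about the incident.

an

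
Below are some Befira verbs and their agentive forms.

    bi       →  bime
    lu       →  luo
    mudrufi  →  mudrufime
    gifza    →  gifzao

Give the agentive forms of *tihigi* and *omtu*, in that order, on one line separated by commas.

Looking at the last vowel of each stem: -me when the last vowel of the stem is a front vowel (*bi*, *mudrufi*); -o when the last vowel of the stem is a back vowel (*lu*, *gifza*).
Since the last vowel of *tihigi* is /i/ (a front vowel), it takes -me, giving *tihigime*.
The last vowel of *omtu* is /u/, which is a back vowel, so the suffix is -o, giving *omtuo*.

tihigime, omtuo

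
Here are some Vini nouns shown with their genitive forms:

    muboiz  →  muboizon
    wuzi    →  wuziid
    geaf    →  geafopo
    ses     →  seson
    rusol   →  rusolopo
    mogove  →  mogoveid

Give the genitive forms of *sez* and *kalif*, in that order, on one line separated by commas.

sezon, kalifopo

The pattern is sibilance of the final sound: -on when the stem ends in a sibilant (*muboiz*, *ses*); -opo when the stem ends in a non-sibilant consonant (*geaf*, *rusol*); -id when the stem ends in a vowel (*wuzi*, *mogove*).
*sez*: final sound = /z/, a sibilant → -on → *sezon*.
Since the final sound of *kalif* is /f/ (a non-sibilant consonant), it takes -opo, giving *kalifopo*.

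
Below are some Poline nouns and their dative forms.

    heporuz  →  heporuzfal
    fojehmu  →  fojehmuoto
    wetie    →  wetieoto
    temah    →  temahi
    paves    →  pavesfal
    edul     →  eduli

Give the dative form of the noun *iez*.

The suffix is conditioned by the final sound: -fal when the stem ends in a sibilant (*heporuz*, *paves*); -i when the stem ends in a non-sibilant consonant (*temah*, *edul*); -oto when the stem ends in a vowel (*fojehmu*, *wetie*).
*iez*: final sound = /z/, a sibilant → -fal → *iezfal*.

iezfal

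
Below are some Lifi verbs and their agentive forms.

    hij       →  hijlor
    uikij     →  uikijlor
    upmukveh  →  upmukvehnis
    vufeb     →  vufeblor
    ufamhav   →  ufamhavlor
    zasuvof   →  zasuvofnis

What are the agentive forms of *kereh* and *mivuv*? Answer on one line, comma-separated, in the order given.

kerehnis, mivuvlor

The alternation tracks the final consonant of the stem — -nis when the stem ends in a voiceless consonant (*upmukveh*, *zasuvof*); -lor when the stem ends in a voiced consonant (*hij*, *uikij*, *vufeb*, *ufamhav*).
Since the final consonant of *kereh* is /h/ (voiceless), it takes -nis, giving *kerehnis*.
The final consonant of *mivuv* is /v/, which is voiced, so the suffix is -lor, giving *mivuvlor*.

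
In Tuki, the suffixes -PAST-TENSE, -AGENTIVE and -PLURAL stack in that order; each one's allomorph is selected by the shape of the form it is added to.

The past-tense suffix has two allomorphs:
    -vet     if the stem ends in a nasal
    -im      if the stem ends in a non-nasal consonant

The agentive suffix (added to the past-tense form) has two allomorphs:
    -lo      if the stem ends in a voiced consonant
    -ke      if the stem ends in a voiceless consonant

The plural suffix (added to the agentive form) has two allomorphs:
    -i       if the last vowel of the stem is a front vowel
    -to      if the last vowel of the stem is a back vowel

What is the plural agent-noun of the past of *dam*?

The final consonant of *dam* is /m/, which is a nasal, so the past-tense suffix is -vet, giving *damvet*.
The past-tense form *damvet* — final consonant /t/ (voiceless) → -ke → *damvetke*.
Since the last vowel of the agentive form *damvetke* is /e/ (a front vowel), it takes -i, giving *damvetkei*.

damvetkei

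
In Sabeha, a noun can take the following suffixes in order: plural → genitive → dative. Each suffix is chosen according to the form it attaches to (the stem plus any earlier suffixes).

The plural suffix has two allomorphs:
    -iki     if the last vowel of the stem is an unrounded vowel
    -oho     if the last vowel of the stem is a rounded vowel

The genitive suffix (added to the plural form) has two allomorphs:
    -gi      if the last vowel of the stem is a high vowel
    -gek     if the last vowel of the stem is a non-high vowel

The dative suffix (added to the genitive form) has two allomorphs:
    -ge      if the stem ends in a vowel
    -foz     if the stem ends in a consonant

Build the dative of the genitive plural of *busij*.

busijikigige

The last vowel of *busij* is /i/, which is an unrounded vowel, so the plural suffix is -iki, giving *busijiki*.
The plural form *busijiki*: last vowel = /i/, a high vowel → -gi → *busijikigi*.
The genitive form *busijikigi* — final sound /i/ (a vowel) → -ge → *busijikigige*.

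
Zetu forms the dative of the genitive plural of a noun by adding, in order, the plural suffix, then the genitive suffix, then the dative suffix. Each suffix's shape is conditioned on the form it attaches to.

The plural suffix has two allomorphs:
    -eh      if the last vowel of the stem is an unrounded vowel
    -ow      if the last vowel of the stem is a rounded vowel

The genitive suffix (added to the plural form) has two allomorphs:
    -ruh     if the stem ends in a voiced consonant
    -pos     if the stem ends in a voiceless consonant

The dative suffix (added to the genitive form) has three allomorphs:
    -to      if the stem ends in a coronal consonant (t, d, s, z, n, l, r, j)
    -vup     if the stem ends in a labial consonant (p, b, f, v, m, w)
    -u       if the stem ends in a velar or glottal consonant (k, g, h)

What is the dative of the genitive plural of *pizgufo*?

pizgufoowruhu

The last vowel of *pizgufo* is /o/, which is a rounded vowel, so the plural suffix is -ow, giving *pizgufoow*.
The plural form *pizgufoow* — final consonant /w/ (voiced) → -ruh → *pizgufoowruh*.
The final consonant of the genitive form *pizgufoowruh* is /h/, which is velar/glottal, so the dative suffix is -u, giving *pizgufoowruhu*.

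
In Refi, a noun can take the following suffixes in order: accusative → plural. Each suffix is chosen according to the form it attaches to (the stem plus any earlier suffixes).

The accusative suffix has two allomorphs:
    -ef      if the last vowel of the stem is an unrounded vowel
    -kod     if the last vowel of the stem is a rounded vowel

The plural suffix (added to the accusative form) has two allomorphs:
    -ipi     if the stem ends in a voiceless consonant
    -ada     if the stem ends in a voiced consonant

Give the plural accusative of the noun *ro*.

rokodada

The last vowel of *ro* is /o/, which is a rounded vowel, so the accusative suffix is -kod, giving *rokod*.
The accusative form *rokod* — final consonant /d/ (voiced) → -ada → *rokodada*.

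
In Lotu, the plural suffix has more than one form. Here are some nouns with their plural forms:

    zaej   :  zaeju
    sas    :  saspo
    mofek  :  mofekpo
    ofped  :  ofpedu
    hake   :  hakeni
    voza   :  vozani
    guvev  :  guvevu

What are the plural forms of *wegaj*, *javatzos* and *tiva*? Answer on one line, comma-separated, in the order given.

The pattern is voicing of the final sound: -po when the stem ends in a voiceless consonant (*sas*, *mofek*); -u when the stem ends in a voiced consonant (*zaej*, *ofped*, *guvev*); -ni when the stem ends in a vowel (*hake*, *voza*).
*wegaj* — final sound /j/ (a voiced consonant) → -u → *wegaju*.
Since the final sound of *javatzos* is /s/ (a voiceless consonant), it takes -po, giving *javatzospo*.
*tiva* — final sound /a/ (a vowel) → -ni → *tivani*.

wegaju, javatzospo, tivani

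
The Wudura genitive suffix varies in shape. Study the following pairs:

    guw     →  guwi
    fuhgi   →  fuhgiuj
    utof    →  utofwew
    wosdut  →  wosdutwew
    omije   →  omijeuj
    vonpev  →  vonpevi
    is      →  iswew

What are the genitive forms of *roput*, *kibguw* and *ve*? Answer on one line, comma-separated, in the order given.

The suffix is conditioned by the final sound: -wew when the stem ends in a voiceless consonant (*utof*, *wosdut*, *is*); -i when the stem ends in a voiced consonant (*guw*, *vonpev*); -uj when the stem ends in a vowel (*fuhgi*, *omije*).
*roput* — final sound /t/ (a voiceless consonant) → -wew → *roputwew*.
Since the final sound of *kibguw* is /w/ (a voiced consonant), it takes -i, giving *kibguwi*.
Since the final sound of *ve* is /e/ (a vowel), it takes -uj, giving *veuj*.

roputwew, kibguwi, veuj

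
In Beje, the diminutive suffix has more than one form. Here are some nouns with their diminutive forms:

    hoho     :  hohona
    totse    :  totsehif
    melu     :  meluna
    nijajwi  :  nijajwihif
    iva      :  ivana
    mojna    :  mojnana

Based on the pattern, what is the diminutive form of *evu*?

evuna

The suffix is conditioned by the last vowel: -hif when the last vowel of the stem is a front vowel (*totse*, *nijajwi*); -na when the last vowel of the stem is a back vowel (*hoho*, *melu*, *iva*, *mojna*).
The last vowel of *evu* is /u/, which is a back vowel, so the suffix is -na, giving *evuna*.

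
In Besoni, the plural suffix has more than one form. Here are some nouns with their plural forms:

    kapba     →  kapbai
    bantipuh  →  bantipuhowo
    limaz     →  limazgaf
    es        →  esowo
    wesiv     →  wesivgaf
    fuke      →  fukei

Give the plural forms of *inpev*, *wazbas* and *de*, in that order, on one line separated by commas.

The suffix is conditioned by the final sound: -owo when the stem ends in a voiceless consonant (*bantipuh*, *es*); -gaf when the stem ends in a voiced consonant (*limaz*, *wesiv*); -i when the stem ends in a vowel (*kapba*, *fuke*).
The final sound of *inpev* is /v/, which is a voiced consonant, so the suffix is -gaf, giving *inpevgaf*.
*wazbas* — final sound /s/ (a voiceless consonant) → -owo → *wazbasowo*.
The final sound of *de* is /e/, which is a vowel, so the suffix is -i, giving *dei*.

inpevgaf, wazbasowo, dei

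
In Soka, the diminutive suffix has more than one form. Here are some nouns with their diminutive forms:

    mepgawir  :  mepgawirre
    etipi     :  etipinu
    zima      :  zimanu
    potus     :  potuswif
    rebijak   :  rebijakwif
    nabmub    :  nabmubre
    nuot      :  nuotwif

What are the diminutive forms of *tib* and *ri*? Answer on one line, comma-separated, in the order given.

The pattern is voicing of the final sound: -wif when the stem ends in a voiceless consonant (*potus*, *rebijak*, *nuot*); -re when the stem ends in a voiced consonant (*mepgawir*, *nabmub*); -nu when the stem ends in a vowel (*etipi*, *zima*).
*tib*: final sound = /b/, a voiced consonant → -re → *tibre*.
*ri*: final sound = /i/, a vowel → -nu → *rinu*.

tibre, rinu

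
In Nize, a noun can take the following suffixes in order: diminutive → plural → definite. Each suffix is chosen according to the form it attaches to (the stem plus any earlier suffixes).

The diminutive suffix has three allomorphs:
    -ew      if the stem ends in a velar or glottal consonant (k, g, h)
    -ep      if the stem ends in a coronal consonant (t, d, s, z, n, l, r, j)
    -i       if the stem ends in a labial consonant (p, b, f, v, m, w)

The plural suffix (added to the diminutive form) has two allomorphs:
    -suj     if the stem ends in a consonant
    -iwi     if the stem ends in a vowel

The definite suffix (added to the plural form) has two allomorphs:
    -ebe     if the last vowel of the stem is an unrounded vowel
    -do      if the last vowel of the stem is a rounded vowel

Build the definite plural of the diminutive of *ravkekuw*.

*ravkekuw*: final consonant = /w/, labial → -i → *ravkekuwi*.
The diminutive form *ravkekuwi* — final sound /i/ (a vowel) → -iwi → *ravkekuwiiwi*.
The plural form *ravkekuwiiwi* — last vowel /i/ (an unrounded vowel) → -ebe → *ravkekuwiiwiebe*.

ravkekuwiiwiebe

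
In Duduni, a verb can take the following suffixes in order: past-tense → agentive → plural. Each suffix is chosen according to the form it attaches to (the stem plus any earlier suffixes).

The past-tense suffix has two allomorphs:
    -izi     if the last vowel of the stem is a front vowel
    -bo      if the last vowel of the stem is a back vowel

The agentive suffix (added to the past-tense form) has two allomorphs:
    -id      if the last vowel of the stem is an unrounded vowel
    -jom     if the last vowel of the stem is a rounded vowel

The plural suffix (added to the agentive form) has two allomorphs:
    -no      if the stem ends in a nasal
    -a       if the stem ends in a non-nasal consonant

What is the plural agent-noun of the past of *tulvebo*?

tulvebobojomno

Since the last vowel of *tulvebo* is /o/ (a back vowel), it takes -bo, giving *tulvebobo*.
Since the last vowel of the past-tense form *tulvebobo* is /o/ (a rounded vowel), it takes -jom, giving *tulvebobojom*.
The final consonant of the agentive form *tulvebobojom* is /m/, which is a nasal, so the plural suffix is -no, giving *tulvebobojomno*.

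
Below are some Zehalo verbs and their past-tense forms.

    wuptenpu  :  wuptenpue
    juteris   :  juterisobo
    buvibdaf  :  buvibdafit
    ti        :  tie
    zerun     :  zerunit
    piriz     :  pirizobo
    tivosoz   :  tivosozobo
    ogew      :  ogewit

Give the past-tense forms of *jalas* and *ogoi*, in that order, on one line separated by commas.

jalasobo, ogoie

Looking at the final sound of each stem: -obo when the stem ends in a sibilant (*juteris*, *piriz*, *tivosoz*); -it when the stem ends in a non-sibilant consonant (*buvibdaf*, *zerun*, *ogew*); -e when the stem ends in a vowel (*wuptenpu*, *ti*).
*jalas* — final sound /s/ (a sibilant) → -obo → *jalasobo*.
The final sound of *ogoi* is /i/, which is a vowel, so the suffix is -e, giving *ogoie*.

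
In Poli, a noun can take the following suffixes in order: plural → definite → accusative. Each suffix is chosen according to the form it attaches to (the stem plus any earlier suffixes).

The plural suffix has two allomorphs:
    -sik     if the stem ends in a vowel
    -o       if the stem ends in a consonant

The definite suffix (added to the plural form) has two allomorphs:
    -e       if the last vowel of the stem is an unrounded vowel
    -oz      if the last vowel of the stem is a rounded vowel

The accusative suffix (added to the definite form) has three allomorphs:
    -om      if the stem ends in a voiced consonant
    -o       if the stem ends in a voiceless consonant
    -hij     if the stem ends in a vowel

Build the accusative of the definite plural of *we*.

wesikehij

The final sound of *we* is /e/, which is a vowel, so the plural suffix is -sik, giving *wesik*.
Since the last vowel of the plural form *wesik* is /i/ (an unrounded vowel), it takes -e, giving *wesike*.
The final sound of the definite form *wesike* is /e/, which is a vowel, so the accusative suffix is -hij, giving *wesikehij*.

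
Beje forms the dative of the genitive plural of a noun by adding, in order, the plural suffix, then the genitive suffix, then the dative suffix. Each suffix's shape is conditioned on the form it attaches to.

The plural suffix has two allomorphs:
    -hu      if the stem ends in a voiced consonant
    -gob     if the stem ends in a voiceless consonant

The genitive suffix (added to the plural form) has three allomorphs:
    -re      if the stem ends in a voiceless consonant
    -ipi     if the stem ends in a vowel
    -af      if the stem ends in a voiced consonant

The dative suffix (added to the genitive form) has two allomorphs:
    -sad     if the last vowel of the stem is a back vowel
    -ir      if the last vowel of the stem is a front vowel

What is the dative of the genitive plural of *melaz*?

melazhuipiir

*melaz* — final consonant /z/ (voiced) → -hu → *melazhu*.
The final sound of the plural form *melazhu* is /u/, which is a vowel, so the genitive suffix is -ipi, giving *melazhuipi*.
The genitive form *melazhuipi* — last vowel /i/ (a front vowel) → -ir → *melazhuipiir*.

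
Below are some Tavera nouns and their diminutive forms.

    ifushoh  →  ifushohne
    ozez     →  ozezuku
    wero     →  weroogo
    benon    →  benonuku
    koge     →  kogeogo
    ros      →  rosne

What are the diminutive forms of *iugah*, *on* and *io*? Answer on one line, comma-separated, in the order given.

The pattern is voicing of the final sound: -ne when the stem ends in a voiceless consonant (*ifushoh*, *ros*); -uku when the stem ends in a voiced consonant (*ozez*, *benon*); -ogo when the stem ends in a vowel (*wero*, *koge*).
Since the final sound of *iugah* is /h/ (a voiceless consonant), it takes -ne, giving *iugahne*.
Since the final sound of *on* is /n/ (a voiced consonant), it takes -uku, giving *onuku*.
*io*: final sound = /o/, a vowel → -ogo → *ioogo*.

iugahne, onuku, ioogo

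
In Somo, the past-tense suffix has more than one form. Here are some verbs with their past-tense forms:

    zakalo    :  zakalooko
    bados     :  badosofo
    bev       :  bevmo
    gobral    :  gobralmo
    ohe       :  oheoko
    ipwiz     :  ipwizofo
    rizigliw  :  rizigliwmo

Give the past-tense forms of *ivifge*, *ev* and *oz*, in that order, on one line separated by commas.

ivifgeoko, evmo, ozofo

The alternation tracks the final sound of the stem — -ofo when the stem ends in a sibilant (*bados*, *ipwiz*); -mo when the stem ends in a non-sibilant consonant (*bev*, *gobral*, *rizigliw*); -oko when the stem ends in a vowel (*zakalo*, *ohe*).
Since the final sound of *ivifge* is /e/ (a vowel), it takes -oko, giving *ivifgeoko*.
*ev* — final sound /v/ (a non-sibilant consonant) → -mo → *evmo*.
*oz*: final sound = /z/, a sibilant → -ofo → *ozofo*.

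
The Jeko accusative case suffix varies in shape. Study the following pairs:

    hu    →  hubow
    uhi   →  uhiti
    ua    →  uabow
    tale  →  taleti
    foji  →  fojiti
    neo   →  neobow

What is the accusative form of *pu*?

pubow

The pattern is front/back vowel harmony: -ti when the last vowel of the stem is a front vowel (*uhi*, *tale*, *foji*); -bow when the last vowel of the stem is a back vowel (*hu*, *ua*, *neo*).
*pu* — last vowel /u/ (a back vowel) → -bow → *pubow*.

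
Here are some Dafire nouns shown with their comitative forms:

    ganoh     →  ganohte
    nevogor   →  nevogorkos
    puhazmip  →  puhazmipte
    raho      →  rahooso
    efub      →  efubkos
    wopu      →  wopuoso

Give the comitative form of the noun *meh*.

mehte

Looking at the final sound of each stem: -te when the stem ends in a voiceless consonant (*ganoh*, *puhazmip*); -kos when the stem ends in a voiced consonant (*nevogor*, *efub*); -oso when the stem ends in a vowel (*raho*, *wopu*).
Since the final sound of *meh* is /h/ (a voiceless consonant), it takes -te, giving *mehte*.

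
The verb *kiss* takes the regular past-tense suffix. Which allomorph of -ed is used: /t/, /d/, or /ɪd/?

/t/

The stem *kiss* ends in a voiceless consonant other than /t/.
The -ed suffix is realized as /ɪd/ after /t, d/; as /t/ after other voiceless consonants; and as /d/ after other voiced sounds.
So -ed on *kiss* is pronounced /t/.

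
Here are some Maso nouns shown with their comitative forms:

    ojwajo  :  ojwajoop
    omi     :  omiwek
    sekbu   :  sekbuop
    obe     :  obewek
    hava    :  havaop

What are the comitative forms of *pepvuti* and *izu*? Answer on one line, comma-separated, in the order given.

The alternation tracks the last vowel of the stem — -wek when the last vowel of the stem is a front vowel (*omi*, *obe*); -op when the last vowel of the stem is a back vowel (*ojwajo*, *sekbu*, *hava*).
*pepvuti*: last vowel = /i/, a front vowel → -wek → *pepvutiwek*.
The last vowel of *izu* is /u/, which is a back vowel, so the suffix is -op, giving *izuop*.

pepvutiwek, izuop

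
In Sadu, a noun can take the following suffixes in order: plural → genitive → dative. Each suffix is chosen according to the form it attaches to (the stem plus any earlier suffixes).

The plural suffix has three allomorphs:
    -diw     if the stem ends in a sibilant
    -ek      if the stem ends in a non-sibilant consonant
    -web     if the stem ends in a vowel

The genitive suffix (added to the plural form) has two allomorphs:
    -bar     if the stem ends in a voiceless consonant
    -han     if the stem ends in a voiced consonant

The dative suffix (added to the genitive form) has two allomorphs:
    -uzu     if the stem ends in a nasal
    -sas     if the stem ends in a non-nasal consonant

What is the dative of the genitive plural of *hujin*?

The final sound of *hujin* is /n/, which is a non-sibilant consonant, so the plural suffix is -ek, giving *hujinek*.
The plural form *hujinek* — final consonant /k/ (voiceless) → -bar → *hujinekbar*.
The genitive form *hujinekbar*: final consonant = /r/, non-nasal → -sas → *hujinekbarsas*.

hujinekbarsas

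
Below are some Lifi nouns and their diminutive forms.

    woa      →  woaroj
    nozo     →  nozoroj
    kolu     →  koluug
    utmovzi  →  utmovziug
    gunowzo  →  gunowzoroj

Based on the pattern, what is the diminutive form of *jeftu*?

The pattern is height harmony: -ug when the last vowel of the stem is a high vowel (*kolu*, *utmovzi*); -roj when the last vowel of the stem is a non-high vowel (*woa*, *nozo*, *gunowzo*).
*jeftu* — last vowel /u/ (a high vowel) → -ug → *jeftuug*.

jeftuug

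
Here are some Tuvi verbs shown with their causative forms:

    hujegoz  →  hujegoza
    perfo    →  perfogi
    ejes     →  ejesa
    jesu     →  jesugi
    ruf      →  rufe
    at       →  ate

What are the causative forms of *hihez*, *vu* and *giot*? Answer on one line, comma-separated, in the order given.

hiheza, vugi, giote

The alternation tracks the final sound of the stem — -a when the stem ends in a sibilant (*hujegoz*, *ejes*); -e when the stem ends in a non-sibilant consonant (*ruf*, *at*); -gi when the stem ends in a vowel (*perfo*, *jesu*).
*hihez* — final sound /z/ (a sibilant) → -a → *hiheza*.
*vu*: final sound = /u/, a vowel → -gi → *vugi*.
Since the final sound of *giot* is /t/ (a non-sibilant consonant), it takes -e, giving *giote*.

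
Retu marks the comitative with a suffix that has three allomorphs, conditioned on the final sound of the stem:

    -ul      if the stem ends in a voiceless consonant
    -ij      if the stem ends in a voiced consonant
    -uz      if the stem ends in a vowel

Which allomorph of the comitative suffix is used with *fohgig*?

*fohgig* — final sound /g/ (a voiced consonant) → -ij.

-ij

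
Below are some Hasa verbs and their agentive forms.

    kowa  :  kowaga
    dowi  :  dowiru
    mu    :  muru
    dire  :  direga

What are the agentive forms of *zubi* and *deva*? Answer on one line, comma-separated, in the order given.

zubiru, devaga

The pattern is height harmony: -ru when the last vowel of the stem is a high vowel (*dowi*, *mu*); -ga when the last vowel of the stem is a non-high vowel (*kowa*, *dire*).
*zubi*: last vowel = /i/, a high vowel → -ru → *zubiru*.
Since the last vowel of *deva* is /a/ (a non-high vowel), it takes -ga, giving *devaga*.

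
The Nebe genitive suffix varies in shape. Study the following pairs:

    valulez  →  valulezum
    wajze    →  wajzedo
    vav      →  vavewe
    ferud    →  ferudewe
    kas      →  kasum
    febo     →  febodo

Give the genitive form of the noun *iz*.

izum

The alternation tracks the final sound of the stem — -um when the stem ends in a sibilant (*valulez*, *kas*); -ewe when the stem ends in a non-sibilant consonant (*vav*, *ferud*); -do when the stem ends in a vowel (*wajze*, *febo*).
Since the final sound of *iz* is /z/ (a sibilant), it takes -um, giving *izum*.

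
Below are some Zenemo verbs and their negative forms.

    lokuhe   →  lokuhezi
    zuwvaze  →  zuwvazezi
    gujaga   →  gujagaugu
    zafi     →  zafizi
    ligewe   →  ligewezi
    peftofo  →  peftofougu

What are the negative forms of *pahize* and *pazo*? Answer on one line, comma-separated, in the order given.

The alternation tracks the last vowel of the stem — -zi when the last vowel of the stem is a front vowel (*lokuhe*, *zuwvaze*, *zafi*, *ligewe*); -ugu when the last vowel of the stem is a back vowel (*gujaga*, *peftofo*).
*pahize*: last vowel = /e/, a front vowel → -zi → *pahizezi*.
*pazo* — last vowel /o/ (a back vowel) → -ugu → *pazougu*.

pahizezi, pazougu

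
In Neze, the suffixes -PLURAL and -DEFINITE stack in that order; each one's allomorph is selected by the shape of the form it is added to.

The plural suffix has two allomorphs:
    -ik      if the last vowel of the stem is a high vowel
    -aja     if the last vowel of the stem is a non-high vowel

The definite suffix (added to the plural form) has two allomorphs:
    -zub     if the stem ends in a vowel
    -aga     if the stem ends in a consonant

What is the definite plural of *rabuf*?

Since the last vowel of *rabuf* is /u/ (a high vowel), it takes -ik, giving *rabufik*.
The plural form *rabufik* — final sound /k/ (a consonant) → -aga → *rabufikaga*.

rabufikaga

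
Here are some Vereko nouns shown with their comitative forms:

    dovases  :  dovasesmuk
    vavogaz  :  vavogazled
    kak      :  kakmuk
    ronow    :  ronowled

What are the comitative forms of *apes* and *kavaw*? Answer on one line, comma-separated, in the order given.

apesmuk, kavawled

The alternation tracks the final consonant of the stem — -muk when the stem ends in a voiceless consonant (*dovases*, *kak*); -led when the stem ends in a voiced consonant (*vavogaz*, *ronow*).
Since the final consonant of *apes* is /s/ (voiceless), it takes -muk, giving *apesmuk*.
*kavaw*: final consonant = /w/, voiced → -led → *kavawled*.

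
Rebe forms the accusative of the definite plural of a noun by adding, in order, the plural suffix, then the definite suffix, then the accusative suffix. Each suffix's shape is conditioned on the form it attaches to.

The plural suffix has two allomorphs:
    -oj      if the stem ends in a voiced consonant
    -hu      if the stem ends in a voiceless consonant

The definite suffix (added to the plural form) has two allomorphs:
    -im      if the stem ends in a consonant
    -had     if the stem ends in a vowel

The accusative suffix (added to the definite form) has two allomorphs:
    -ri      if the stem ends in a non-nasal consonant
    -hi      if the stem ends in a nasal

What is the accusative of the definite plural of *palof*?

palofhuhadri

The final consonant of *palof* is /f/, which is voiceless, so the plural suffix is -hu, giving *palofhu*.
The plural form *palofhu*: final sound = /u/, a vowel → -had → *palofhuhad*.
The final consonant of the definite form *palofhuhad* is /d/, which is non-nasal, so the accusative suffix is -ri, giving *palofhuhadri*.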